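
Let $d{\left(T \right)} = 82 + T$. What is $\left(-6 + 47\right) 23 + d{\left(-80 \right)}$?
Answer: $945$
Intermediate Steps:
$\left(-6 + 47\right) 23 + d{\left(-80 \right)} = \left(-6 + 47\right) 23 + \left(82 - 80\right) = 41 \cdot 23 + 2 = 943 + 2 = 945$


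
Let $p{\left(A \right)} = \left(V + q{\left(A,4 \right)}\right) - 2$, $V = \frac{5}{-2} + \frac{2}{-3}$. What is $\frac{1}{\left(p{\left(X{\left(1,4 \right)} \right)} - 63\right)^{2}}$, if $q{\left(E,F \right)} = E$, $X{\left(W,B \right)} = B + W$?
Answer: $\frac{36}{143641} \approx 0.00025062$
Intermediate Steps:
$V = - \frac{19}{6}$ ($V = 5 \left(- \frac{1}{2}\right) + 2 \left(- \frac{1}{3}\right) = - \frac{5}{2} - \frac{2}{3} = - \frac{19}{6} \approx -3.1667$)
$p{\left(A \right)} = - \frac{31}{6} + A$ ($p{\left(A \right)} = \left(- \frac{19}{6} + A\right) - 2 = - \frac{31}{6} + A$)
$\frac{1}{\left(p{\left(X{\left(1,4 \right)} \right)} - 63\right)^{2}} = \frac{1}{\left(\left(- \frac{31}{6} + \left(4 + 1\right)\right) - 63\right)^{2}} = \frac{1}{\left(\left(- \frac{31}{6} + 5\right) - 63\right)^{2}} = \frac{1}{\left(- \frac{1}{6} - 63\right)^{2}} = \frac{1}{\left(- \frac{379}{6}\right)^{2}} = \frac{1}{\frac{143641}{36}} = \frac{36}{143641}$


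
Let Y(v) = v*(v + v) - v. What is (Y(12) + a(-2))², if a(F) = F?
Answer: 75076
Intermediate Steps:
Y(v) = -v + 2*v² (Y(v) = v*(2*v) - v = 2*v² - v = -v + 2*v²)
(Y(12) + a(-2))² = (12*(-1 + 2*12) - 2)² = (12*(-1 + 24) - 2)² = (12*23 - 2)² = (276 - 2)² = 274² = 75076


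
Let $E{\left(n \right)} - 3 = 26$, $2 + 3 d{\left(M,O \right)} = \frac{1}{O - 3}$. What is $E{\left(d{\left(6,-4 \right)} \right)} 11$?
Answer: $319$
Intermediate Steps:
$d{\left(M,O \right)} = - \frac{2}{3} + \frac{1}{3 \left(-3 + O\right)}$ ($d{\left(M,O \right)} = - \frac{2}{3} + \frac{1}{3 \left(O - 3\right)} = - \frac{2}{3} + \frac{1}{3 \left(-3 + O\right)}$)
$E{\left(n \right)} = 29$ ($E{\left(n \right)} = 3 + 26 = 29$)
$E{\left(d{\left(6,-4 \right)} \right)} 11 = 29 \cdot 11 = 319$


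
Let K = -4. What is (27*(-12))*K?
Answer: 1296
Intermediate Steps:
(27*(-12))*K = (27*(-12))*(-4) = -324*(-4) = 1296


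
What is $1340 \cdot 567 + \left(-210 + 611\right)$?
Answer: $760181$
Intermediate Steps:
$1340 \cdot 567 + \left(-210 + 611\right) = 759780 + 401 = 760181$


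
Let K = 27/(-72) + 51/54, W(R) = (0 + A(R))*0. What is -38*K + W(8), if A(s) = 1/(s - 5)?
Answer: -779/36 ≈ -21.639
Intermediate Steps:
A(s) = 1/(-5 + s)
W(R) = 0 (W(R) = (0 + 1/(-5 + R))*0 = 0/(-5 + R) = 0)
K = 41/72 (K = 27*(-1/72) + 51*(1/54) = -3/8 + 17/18 = 41/72 ≈ 0.56944)
-38*K + W(8) = -38*41/72 + 0 = -779/36 + 0 = -779/36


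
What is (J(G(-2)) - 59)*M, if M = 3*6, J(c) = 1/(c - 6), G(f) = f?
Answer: -4257/4 ≈ -1064.3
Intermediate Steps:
J(c) = 1/(-6 + c)
M = 18
(J(G(-2)) - 59)*M = (1/(-6 - 2) - 59)*18 = (1/(-8) - 59)*18 = (-⅛ - 59)*18 = -473/8*18 = -4257/4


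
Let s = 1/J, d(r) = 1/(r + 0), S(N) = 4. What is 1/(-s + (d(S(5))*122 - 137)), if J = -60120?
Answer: -60120/6402779 ≈ -0.0093897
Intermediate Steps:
d(r) = 1/r
s = -1/60120 (s = 1/(-60120) = -1/60120 ≈ -1.6633e-5)
1/(-s + (d(S(5))*122 - 137)) = 1/(-1*(-1/60120) + (122/4 - 137)) = 1/(1/60120 + ((1/4)*122 - 137)) = 1/(1/60120 + (61/2 - 137)) = 1/(1/60120 - 213/2) = 1/(-6402779/60120) = -60120/6402779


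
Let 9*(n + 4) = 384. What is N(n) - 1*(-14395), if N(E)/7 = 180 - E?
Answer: 46153/3 ≈ 15384.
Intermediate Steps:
n = 116/3 (n = -4 + (⅑)*384 = -4 + 128/3 = 116/3 ≈ 38.667)
N(E) = 1260 - 7*E (N(E) = 7*(180 - E) = 1260 - 7*E)
N(n) - 1*(-14395) = (1260 - 7*116/3) - 1*(-14395) = (1260 - 812/3) + 14395 = 2968/3 + 14395 = 46153/3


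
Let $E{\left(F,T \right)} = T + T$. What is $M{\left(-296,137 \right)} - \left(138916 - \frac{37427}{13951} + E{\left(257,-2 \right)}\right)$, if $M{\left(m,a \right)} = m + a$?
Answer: $- \frac{1940142094}{13951} \approx -1.3907 \cdot 10^{5}$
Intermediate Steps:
$E{\left(F,T \right)} = 2 T$
$M{\left(m,a \right)} = a + m$
$M{\left(-296,137 \right)} - \left(138916 - \frac{37427}{13951} + E{\left(257,-2 \right)}\right) = \left(137 - 296\right) - \left(138916 - 4 - \frac{37427}{13951}\right) = -159 - \frac{1937923885}{13951} = - \frac{1940142094}{13951}$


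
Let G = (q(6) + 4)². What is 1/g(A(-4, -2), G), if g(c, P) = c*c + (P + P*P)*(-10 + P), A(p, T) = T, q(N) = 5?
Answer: 1/471586 ≈ 2.1205e-6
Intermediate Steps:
G = 81 (G = (5 + 4)² = 9² = 81)
g(c, P) = c² + (-10 + P)*(P + P²) (g(c, P) = c² + (P + P²)*(-10 + P) = c² + (-10 + P)*(P + P²))
1/g(A(-4, -2), G) = 1/(81³ + (-2)² - 10*81 - 9*81²) = 1/(531441 + 4 - 810 - 9*6561) = 1/(531441 + 4 - 810 - 59049) = 1/471586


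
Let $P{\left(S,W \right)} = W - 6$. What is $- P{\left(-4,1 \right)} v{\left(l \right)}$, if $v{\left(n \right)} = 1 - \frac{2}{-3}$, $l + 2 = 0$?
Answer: $\frac{25}{3} \approx 8.3333$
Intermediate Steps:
$P{\left(S,W \right)} = -6 + W$ ($P{\left(S,W \right)} = W - 6 = -6 + W$)
$l = -2$ ($l = -2 + 0 = -2$)
$v{\left(n \right)} = \frac{5}{3}$ ($v{\left(n \right)} = 1 - - \frac{2}{3} = 1 + \frac{2}{3} = \frac{5}{3}$)
$- P{\left(-4,1 \right)} v{\left(l \right)} = - \frac{\left(-6 + 1\right) 5}{3} = - \frac{\left(-5\right) 5}{3} = \left(-1\right) \left(- \frac{25}{3}\right) = \frac{25}{3}$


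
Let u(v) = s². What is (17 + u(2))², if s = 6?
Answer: 2809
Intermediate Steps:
u(v) = 36 (u(v) = 6² = 36)
(17 + u(2))² = (17 + 36)² = 53² = 2809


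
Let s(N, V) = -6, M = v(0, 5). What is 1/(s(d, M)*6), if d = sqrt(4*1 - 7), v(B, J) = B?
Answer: -1/36 ≈ -0.027778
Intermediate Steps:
M = 0
d = I*sqrt(3) (d = sqrt(4 - 7) = sqrt(-3) = I*sqrt(3) ≈ 1.732*I)
1/(s(d, M)*6) = 1/(-6*6) = 1/(-36) = -1/36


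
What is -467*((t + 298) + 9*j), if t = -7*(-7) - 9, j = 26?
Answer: -267124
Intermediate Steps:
t = 40 (t = 49 - 9 = 40)
-467*((t + 298) + 9*j) = -467*((40 + 298) + 9*26) = -467*(338 + 234) = -467*572 = -267124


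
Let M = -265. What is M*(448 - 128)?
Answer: -84800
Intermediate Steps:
M*(448 - 128) = -265*(448 - 128) = -265*320 = -84800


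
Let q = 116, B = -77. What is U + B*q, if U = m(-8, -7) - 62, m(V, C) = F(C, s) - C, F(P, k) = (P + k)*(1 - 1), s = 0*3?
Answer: -8987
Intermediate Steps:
s = 0
F(P, k) = 0 (F(P, k) = (P + k)*0 = 0)
m(V, C) = -C (m(V, C) = 0 - C = -C)
U = -55 (U = -1*(-7) - 62 = 7 - 62 = -55)
U + B*q = -55 - 77*116 = -55 - 8932 = -8987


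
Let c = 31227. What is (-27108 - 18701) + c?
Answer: -14582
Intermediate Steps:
(-27108 - 18701) + c = (-27108 - 18701) + 31227 = -45809 + 31227 = -14582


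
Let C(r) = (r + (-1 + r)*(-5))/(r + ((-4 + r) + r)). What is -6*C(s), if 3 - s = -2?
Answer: 90/11 ≈ 8.1818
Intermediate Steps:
s = 5 (s = 3 - 1*(-2) = 3 + 2 = 5)
C(r) = (5 - 4*r)/(-4 + 3*r) (C(r) = (r + (5 - 5*r))/(r + (-4 + 2*r)) = (5 - 4*r)/(-4 + 3*r))
-6*C(s) = -6*(5 - 4*5)/(-4 + 3*5) = -6*(5 - 20)/(-4 + 15) = -6*(-15)/11 = -6*(-15/11) = 90/11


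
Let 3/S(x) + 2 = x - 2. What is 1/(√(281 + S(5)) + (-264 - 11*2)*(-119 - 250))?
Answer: 52767/5568712436 - √71/5568712436 ≈ 9.4741e-6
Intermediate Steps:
S(x) = 3/(-4 + x) (S(x) = 3/(-2 + (x - 2)) = 3/(-2 + (-2 + x)) = 3/(-4 + x))
1/(√(281 + S(5)) + (-264 - 11*2)*(-119 - 250)) = 1/(√(281 + 3/(-4 + 5)) + (-264 - 11*2)*(-119 - 250)) = 1/(√(281 + 3/1) + (-264 - 22)*(-369)) = 1/(√(281 + 3*1) - 286*(-369)) = 1/(√(281 + 3) + 105534) = 1/(√284 + 105534) = 1/(2*√71 + 105534) = 1/(105534 + 2*√71)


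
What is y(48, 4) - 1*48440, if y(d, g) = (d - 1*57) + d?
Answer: -48401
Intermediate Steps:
y(d, g) = -57 + 2*d (y(d, g) = (d - 57) + d = (-57 + d) + d = -57 + 2*d)
y(48, 4) - 1*48440 = (-57 + 2*48) - 1*48440 = (-57 + 96) - 48440 = 39 - 48440 = -48401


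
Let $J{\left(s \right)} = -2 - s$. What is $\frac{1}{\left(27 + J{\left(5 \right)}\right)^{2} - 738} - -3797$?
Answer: $\frac{1283385}{338} \approx 3797.0$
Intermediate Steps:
$\frac{1}{\left(27 + J{\left(5 \right)}\right)^{2} - 738} - -3797 = \frac{1}{\left(27 - 7\right)^{2} - 738} - -3797 = \frac{1}{\left(27 - 7\right)^{2} - 738} + 3797 = \frac{1}{20^{2} - 738} + 3797 = \frac{1}{400 - 738} + 3797 = \frac{1}{-338} + 3797 = - \frac{1}{338} + 3797 = \frac{1283385}{338}$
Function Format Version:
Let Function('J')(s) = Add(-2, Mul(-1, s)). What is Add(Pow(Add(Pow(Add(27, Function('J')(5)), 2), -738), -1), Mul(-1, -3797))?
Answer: Rational(1283385, 338) ≈ 3797.0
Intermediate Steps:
Add(Pow(Add(Pow(Add(27, Function('J')(5)), 2), -738), -1), Mul(-1, -3797)) = Add(Pow(Add(Pow(Add(27, Add(-2, Mul(-1, 5))), 2), -738), -1), Mul(-1, -3797)) = Add(Pow(Add(Pow(Add(27, Add(-2, -5)), 2), -738), -1), 3797) = Add(Pow(Add(Pow(Add(27, -7), 2), -738), -1), 3797) = Add(Pow(Add(Pow(20, 2), -738), -1), 3797) = Add(Pow(Add(400, -738), -1), 3797) = Add(Pow(-338, -1), 3797) = Add(Rational(-1, 338), 3797) = Rational(1283385, 338)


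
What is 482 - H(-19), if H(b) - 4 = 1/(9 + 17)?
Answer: 12427/26 ≈ 477.96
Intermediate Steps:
H(b) = 105/26 (H(b) = 4 + 1/(9 + 17) = 4 + 1/26 = 105/26)
482 - H(-19) = 482 - 1*105/26 = 482 - 105/26 = 12427/26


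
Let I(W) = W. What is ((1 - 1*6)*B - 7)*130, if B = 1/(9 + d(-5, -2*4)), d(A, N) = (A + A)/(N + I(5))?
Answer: -35620/37 ≈ -962.70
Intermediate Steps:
d(A, N) = 2*A/(5 + N) (d(A, N) = (A + A)/(N + 5) = (2*A)/(5 + N) = 2*A/(5 + N))
B = 3/37 (B = 1/(9 + 2*(-5)/(5 - 2*4)) = 1/(9 + 2*(-5)/(5 - 8)) = 1/(9 + 2*(-5)/(-3)) = 1/(9 + 2*(-5)*(-1/3)) = 1/(9 + 10/3) = 1/(37/3) = 3/37 ≈ 0.081081)
((1 - 1*6)*B - 7)*130 = ((1 - 1*6)*(3/37) - 7)*130 = ((1 - 6)*(3/37) - 7)*130 = (-5*3/37 - 7)*130 = (-15/37 - 7)*130 = -274/37*130 = -35620/37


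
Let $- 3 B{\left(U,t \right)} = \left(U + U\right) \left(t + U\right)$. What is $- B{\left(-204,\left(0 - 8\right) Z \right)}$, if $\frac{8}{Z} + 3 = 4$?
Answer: $36448$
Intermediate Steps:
$Z = 8$ ($Z = \frac{8}{-3 + 4} = \frac{8}{1} = 8 \cdot 1 = 8$)
$B{\left(U,t \right)} = - \frac{2 U \left(U + t\right)}{3}$ ($B{\left(U,t \right)} = - \frac{\left(U + U\right) \left(t + U\right)}{3} = - \frac{2 U \left(U + t\right)}{3}$)
$- B{\left(-204,\left(0 - 8\right) Z \right)} = - \frac{\left(-2\right) \left(-204\right) \left(-204 + \left(0 - 8\right) 8\right)}{3} = - \frac{\left(-2\right) \left(-204\right) \left(-204 - 64\right)}{3} = - \frac{\left(-2\right) \left(-204\right) \left(-268\right)}{3} = \left(-1\right) \left(-36448\right) = 36448$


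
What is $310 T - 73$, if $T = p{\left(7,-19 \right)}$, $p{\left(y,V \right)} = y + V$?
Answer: $-3793$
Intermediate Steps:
$p{\left(y,V \right)} = V + y$
$T = -12$ ($T = -19 + 7 = -12$)
$310 T - 73 = 310 \left(-12\right) - 73 = -3720 - 73 = -3793$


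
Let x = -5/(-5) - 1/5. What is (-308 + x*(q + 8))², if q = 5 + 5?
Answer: 2155024/25 ≈ 86201.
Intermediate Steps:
x = ⅘ (x = -5*(-⅕) - 1*⅕ = 1 - ⅕ = ⅘ ≈ 0.80000)
q = 10
(-308 + x*(q + 8))² = (-308 + 4*(10 + 8)/5)² = (-308 + (⅘)*18)² = (-308 + 72/5)² = (-1468/5)² = 2155024/25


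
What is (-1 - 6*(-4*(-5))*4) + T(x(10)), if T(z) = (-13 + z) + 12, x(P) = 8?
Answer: -474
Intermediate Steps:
T(z) = -1 + z
(-1 - 6*(-4*(-5))*4) + T(x(10)) = (-1 - 6*(-4*(-5))*4) + (-1 + 8) = (-1 - 120*4) + 7 = (-1 - 6*80) + 7 = (-1 - 480) + 7 = -481 + 7 = -474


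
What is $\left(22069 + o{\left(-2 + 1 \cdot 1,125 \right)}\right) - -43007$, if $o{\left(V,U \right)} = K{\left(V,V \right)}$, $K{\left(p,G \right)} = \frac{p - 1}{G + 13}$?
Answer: $\frac{390455}{6} \approx 65076.0$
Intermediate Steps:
$K{\left(p,G \right)} = \frac{-1 + p}{13 + G}$
$o{\left(V,U \right)} = \frac{-1 + V}{13 + V}$
$\left(22069 + o{\left(-2 + 1 \cdot 1,125 \right)}\right) - -43007 = \left(22069 + \frac{-1 + \left(-2 + 1 \cdot 1\right)}{13 + \left(-2 + 1 \cdot 1\right)}\right) - -43007 = \left(22069 + \frac{-1 + \left(-2 + 1\right)}{13 + \left(-2 + 1\right)}\right) + 43007 = \left(22069 + \frac{-1 - 1}{13 - 1}\right) + 43007 = \left(22069 + \frac{1}{12} \left(-2\right)\right) + 43007 = \left(22069 - \frac{1}{6}\right) + 43007 = \frac{132413}{6} + 43007 = \frac{390455}{6}$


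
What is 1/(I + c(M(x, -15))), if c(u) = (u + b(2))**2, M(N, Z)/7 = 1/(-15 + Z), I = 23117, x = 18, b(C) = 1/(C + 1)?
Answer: 100/2311701 ≈ 4.3258e-5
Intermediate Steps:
b(C) = 1/(1 + C)
M(N, Z) = 7/(-15 + Z)
c(u) = (1/3 + u)**2 (c(u) = (u + 1/(1 + 2))**2 = (u + 1/3)**2 = (1/3 + u)**2)
1/(I + c(M(x, -15))) = 1/(23117 + (1 + 3*(7/(-15 - 15)))**2/9) = 1/(23117 + (1 + 3*(7/(-30)))**2/9) = 1/(23117 + (1 + 3*(7*(-1/30)))**2/9) = 1/(23117 + (1 + 3*(-7/30))**2/9) = 1/(23117 + (1 - 7/10)**2/9) = 1/(23117 + (3/10)**2/9) = 1/(23117 + (1/9)*(9/100)) = 1/(23117 + 1/100) = 1/(2311701/100) = 100/2311701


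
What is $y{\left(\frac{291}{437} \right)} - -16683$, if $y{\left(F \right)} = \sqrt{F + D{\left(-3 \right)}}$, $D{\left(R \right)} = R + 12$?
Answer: $16683 + \frac{8 \sqrt{28842}}{437} \approx 16686.0$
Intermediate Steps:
$D{\left(R \right)} = 12 + R$
$y{\left(F \right)} = \sqrt{9 + F}$ ($y{\left(F \right)} = \sqrt{F + \left(12 - 3\right)} = \sqrt{F + 9} = \sqrt{9 + F}$)
$y{\left(\frac{291}{437} \right)} - -16683 = \sqrt{9 + \frac{291}{437}} - -16683 = \sqrt{9 + 291 \cdot \frac{1}{437}} + 16683 = \sqrt{9 + \frac{291}{437}} + 16683 = \sqrt{\frac{4224}{437}} + 16683 = \frac{8 \sqrt{28842}}{437} + 16683 = 16683 + \frac{8 \sqrt{28842}}{437}$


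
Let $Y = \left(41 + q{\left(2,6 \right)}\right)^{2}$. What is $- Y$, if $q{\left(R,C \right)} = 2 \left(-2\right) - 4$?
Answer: $-1089$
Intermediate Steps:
$q{\left(R,C \right)} = -8$ ($q{\left(R,C \right)} = -4 - 4 = -8$)
$Y = 1089$ ($Y = \left(41 - 8\right)^{2} = 33^{2} = 1089$)
$- Y = \left(-1\right) 1089 = -1089$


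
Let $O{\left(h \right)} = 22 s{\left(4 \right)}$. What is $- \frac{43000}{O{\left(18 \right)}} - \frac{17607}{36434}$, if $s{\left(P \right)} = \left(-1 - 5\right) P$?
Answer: $\frac{48667672}{601161} \approx 80.956$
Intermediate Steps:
$s{\left(P \right)} = - 6 P$
$O{\left(h \right)} = -528$ ($O{\left(h \right)} = 22 \left(\left(-6\right) 4\right) = 22 \left(-24\right) = -528$)
$- \frac{43000}{O{\left(18 \right)}} - \frac{17607}{36434} = - \frac{43000}{-528} - \frac{17607}{36434} = \left(-43000\right) \left(- \frac{1}{528}\right) - \frac{17607}{36434} = \frac{5375}{66} - \frac{17607}{36434} = \frac{48667672}{601161}$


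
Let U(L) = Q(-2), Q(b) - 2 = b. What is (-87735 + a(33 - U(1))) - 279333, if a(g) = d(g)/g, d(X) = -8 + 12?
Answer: -12113240/33 ≈ -3.6707e+5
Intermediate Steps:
Q(b) = 2 + b
U(L) = 0 (U(L) = 2 - 2 = 0)
d(X) = 4
a(g) = 4/g
(-87735 + a(33 - U(1))) - 279333 = (-87735 + 4/(33 - 1*0)) - 279333 = (-87735 + 4/(33 + 0)) - 279333 = (-87735 + 4/33) - 279333 = -2895251/33 - 279333 = -12113240/33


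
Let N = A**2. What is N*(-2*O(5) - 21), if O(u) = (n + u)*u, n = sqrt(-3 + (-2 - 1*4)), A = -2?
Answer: -284 - 120*I ≈ -284.0 - 120.0*I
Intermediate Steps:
n = 3*I (n = sqrt(-3 + (-2 - 4)) = sqrt(-3 - 6) = sqrt(-9) = 3*I ≈ 3.0*I)
N = 4 (N = (-2)**2 = 4)
O(u) = u*(u + 3*I) (O(u) = (3*I + u)*u = (u + 3*I)*u = u*(u + 3*I))
N*(-2*O(5) - 21) = 4*(-10*(5 + 3*I) - 21) = 4*(-2*(25 + 15*I) - 21) = 4*((-50 - 30*I) - 21) = 4*(-71 - 30*I) = -284 - 120*I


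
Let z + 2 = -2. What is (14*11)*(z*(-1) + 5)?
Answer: 1386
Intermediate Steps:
z = -4 (z = -2 - 2 = -4)
(14*11)*(z*(-1) + 5) = (14*11)*(-4*(-1) + 5) = 154*(4 + 5) = 154*9 = 1386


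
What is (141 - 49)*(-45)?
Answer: -4140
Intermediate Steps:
(141 - 49)*(-45) = 92*(-45) = -4140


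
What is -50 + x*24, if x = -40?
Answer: -1010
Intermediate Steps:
-50 + x*24 = -50 - 40*24 = -50 - 960 = -1010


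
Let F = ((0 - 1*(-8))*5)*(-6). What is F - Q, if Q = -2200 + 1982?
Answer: -22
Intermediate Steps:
F = -240 (F = ((0 + 8)*5)*(-6) = (8*5)*(-6) = 40*(-6) = -240)
Q = -218
F - Q = -240 - 1*(-218) = -240 + 218 = -22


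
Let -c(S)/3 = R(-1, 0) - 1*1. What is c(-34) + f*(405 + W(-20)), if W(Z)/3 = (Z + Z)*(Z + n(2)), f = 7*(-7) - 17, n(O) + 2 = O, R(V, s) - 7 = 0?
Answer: -185148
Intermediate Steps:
R(V, s) = 7 (R(V, s) = 7 + 0 = 7)
n(O) = -2 + O
f = -66 (f = -49 - 17 = -66)
W(Z) = 6*Z² (W(Z) = 3*((Z + Z)*(Z + (-2 + 2))) = 3*((2*Z)*(Z + 0)) = 3*((2*Z)*Z) = 3*(2*Z²) = 6*Z²)
c(S) = -18 (c(S) = -3*(7 - 1*1) = -3*(7 - 1) = -3*6 = -18)
c(-34) + f*(405 + W(-20)) = -18 - 66*(405 + 6*(-20)²) = -18 - 66*(405 + 6*400) = -18 - 66*(405 + 2400) = -18 - 66*2805 = -18 - 185130 = -185148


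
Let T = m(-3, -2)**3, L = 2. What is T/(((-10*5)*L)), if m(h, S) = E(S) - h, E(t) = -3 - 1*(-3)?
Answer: -27/100 ≈ -0.27000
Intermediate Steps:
E(t) = 0 (E(t) = -3 + 3 = 0)
m(h, S) = -h (m(h, S) = 0 - h = -h)
T = 27 (T = (-1*(-3))**3 = 3**3 = 27)
T/(((-10*5)*L)) = 27/((-10*5*2)) = 27/((-50*2)) = 27/(-100) = 27*(-1/100) = -27/100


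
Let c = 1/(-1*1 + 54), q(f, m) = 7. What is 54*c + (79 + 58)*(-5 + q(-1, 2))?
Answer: 14576/53 ≈ 275.02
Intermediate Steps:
c = 1/53 (c = 1/(-1 + 54) = 1/53 ≈ 0.018868)
54*c + (79 + 58)*(-5 + q(-1, 2)) = 54*(1/53) + (79 + 58)*(-5 + 7) = 54/53 + 137*2 = 54/53 + 274 = 14576/53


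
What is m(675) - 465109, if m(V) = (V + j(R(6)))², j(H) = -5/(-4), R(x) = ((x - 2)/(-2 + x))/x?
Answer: -124719/16 ≈ -7794.9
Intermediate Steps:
R(x) = 1/x (R(x) = ((-2 + x)/(-2 + x))/x = 1/x)
j(H) = 5/4 (j(H) = -5*(-¼) = 5/4)
m(V) = (5/4 + V)² (m(V) = (V + 5/4)² = (5/4 + V)²)
m(675) - 465109 = (5 + 4*675)²/16 - 465109 = (5 + 2700)²/16 - 465109 = (1/16)*2705² - 465109 = (1/16)*7317025 - 465109 = 7317025/16 - 465109 = -124719/16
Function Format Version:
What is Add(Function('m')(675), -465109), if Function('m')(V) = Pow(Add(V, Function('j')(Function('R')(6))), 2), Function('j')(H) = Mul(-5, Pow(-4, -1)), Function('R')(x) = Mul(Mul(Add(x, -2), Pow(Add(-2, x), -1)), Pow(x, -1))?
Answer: Rational(-124719, 16) ≈ -7794.9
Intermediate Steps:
Function('R')(x) = Pow(x, -1) (Function('R')(x) = Mul(Mul(Add(-2, x), Pow(Add(-2, x), -1)), Pow(x, -1)) = Mul(1, Pow(x, -1)) = Pow(x, -1))
Function('j')(H) = Rational(5, 4) (Function('j')(H) = Mul(-5, Rational(-1, 4)) = Rational(5, 4))
Function('m')(V) = Pow(Add(Rational(5, 4), V), 2) (Function('m')(V) = Pow(Add(V, Rational(5, 4)), 2) = Pow(Add(Rational(5, 4), V), 2))
Add(Function('m')(675), -465109) = Add(Mul(Rational(1, 16), Pow(Add(5, Mul(4, 675)), 2)), -465109) = Add(Mul(Rational(1, 16), Pow(Add(5, 2700), 2)), -465109) = Add(Mul(Rational(1, 16), Pow(2705, 2)), -465109) = Add(Mul(Rational(1, 16), 7317025), -465109) = Add(Rational(7317025, 16), -465109) = Rational(-124719, 16)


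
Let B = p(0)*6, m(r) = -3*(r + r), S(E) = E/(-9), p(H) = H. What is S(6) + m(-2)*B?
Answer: -⅔ ≈ -0.66667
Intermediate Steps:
S(E) = -E/9 (S(E) = E*(-⅑) = -E/9)
m(r) = -6*r
B = 0 (B = 0*6 = 0)
S(6) + m(-2)*B = -⅑*6 - 6*(-2)*0 = -⅔ + 12*0 = -⅔ + 0 = -⅔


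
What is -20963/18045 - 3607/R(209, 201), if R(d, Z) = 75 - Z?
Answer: 2312851/84210 ≈ 27.465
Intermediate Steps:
-20963/18045 - 3607/R(209, 201) = -20963/18045 - 3607/(75 - 1*201) = -20963*1/18045 - 3607/(75 - 201) = -20963/18045 - 3607/(-126) = -20963/18045 - 3607*(-1/126) = -20963/18045 + 3607/126 = 2312851/84210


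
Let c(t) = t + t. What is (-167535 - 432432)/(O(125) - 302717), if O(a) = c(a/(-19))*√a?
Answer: 65564895932379/33081159321629 - 14249216250*√5/33081159321629 ≈ 1.9810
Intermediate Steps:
c(t) = 2*t
O(a) = -2*a^(3/2)/19 (O(a) = (2*(a/(-19)))*√a = (2*(a*(-1/19)))*√a = (2*(-a/19))*√a = (-2*a/19)*√a = -2*a^(3/2)/19)
(-167535 - 432432)/(O(125) - 302717) = (-167535 - 432432)/(-1250*√5/19 - 302717) = -599967/(-1250*√5/19 - 302717) = -599967/(-302717 - 1250*√5/19)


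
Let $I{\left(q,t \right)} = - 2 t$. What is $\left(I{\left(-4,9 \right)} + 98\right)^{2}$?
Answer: $6400$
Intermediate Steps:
$\left(I{\left(-4,9 \right)} + 98\right)^{2} = \left(\left(-2\right) 9 + 98\right)^{2} = \left(-18 + 98\right)^{2} = 80^{2} = 6400$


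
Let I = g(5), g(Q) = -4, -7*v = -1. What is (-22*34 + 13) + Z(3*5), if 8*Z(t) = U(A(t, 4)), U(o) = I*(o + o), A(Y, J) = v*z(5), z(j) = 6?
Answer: -5151/7 ≈ -735.86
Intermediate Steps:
v = ⅐ (v = -⅐*(-1) = ⅐ ≈ 0.14286)
I = -4
A(Y, J) = 6/7 (A(Y, J) = (⅐)*6 = 6/7)
U(o) = -8*o (U(o) = -4*(o + o) = -8*o)
Z(t) = -6/7 (Z(t) = (-8*6/7)/8 = (⅛)*(-48/7) = -6/7)
(-22*34 + 13) + Z(3*5) = (-22*34 + 13) - 6/7 = (-748 + 13) - 6/7 = -735 - 6/7 = -5151/7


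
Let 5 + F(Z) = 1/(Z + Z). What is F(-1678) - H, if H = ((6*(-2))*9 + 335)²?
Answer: -172948105/3356 ≈ -51534.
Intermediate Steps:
H = 51529 (H = (-12*9 + 335)² = (-108 + 335)² = 227² = 51529)
F(Z) = -5 + 1/(2*Z) (F(Z) = -5 + 1/(Z + Z) = -5 + 1/(2*Z))
F(-1678) - H = (-5 + (½)/(-1678)) - 1*51529 = (-5 + (½)*(-1/1678)) - 51529 = (-5 - 1/3356) - 51529 = -16781/3356 - 51529 = -172948105/3356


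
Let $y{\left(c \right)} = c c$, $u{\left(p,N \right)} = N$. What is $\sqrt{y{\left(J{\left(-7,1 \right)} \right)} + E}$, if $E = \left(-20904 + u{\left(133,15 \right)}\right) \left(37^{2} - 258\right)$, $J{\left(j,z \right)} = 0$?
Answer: $33 i \sqrt{21311} \approx 4817.4 i$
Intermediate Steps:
$y{\left(c \right)} = c^{2}$
$E = -23207679$ ($E = \left(-20904 + 15\right) \left(37^{2} - 258\right) = - 20889 \left(1369 - 258\right) = \left(-20889\right) 1111 = -23207679$)
$\sqrt{y{\left(J{\left(-7,1 \right)} \right)} + E} = \sqrt{0^{2} - 23207679} = \sqrt{0 - 23207679} = \sqrt{-23207679} = 33 i \sqrt{21311}$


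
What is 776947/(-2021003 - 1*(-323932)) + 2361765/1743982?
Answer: 2653101307361/2959661276722 ≈ 0.89642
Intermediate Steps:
776947/(-2021003 - 1*(-323932)) + 2361765/1743982 = 776947/(-2021003 + 323932) + 2361765*(1/1743982) = 776947/(-1697071) + 2361765/1743982 = 776947*(-1/1697071) + 2361765/1743982 = -776947/1697071 + 2361765/1743982 = 2653101307361/2959661276722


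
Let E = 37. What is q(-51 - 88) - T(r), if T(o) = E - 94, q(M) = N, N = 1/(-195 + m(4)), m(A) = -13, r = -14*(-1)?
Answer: 11855/208 ≈ 56.995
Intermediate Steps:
r = 14
N = -1/208 (N = 1/(-195 - 13) = 1/(-208) = -1/208 ≈ -0.0048077)
q(M) = -1/208
T(o) = -57 (T(o) = 37 - 94 = -57)
q(-51 - 88) - T(r) = -1/208 - 1*(-57) = -1/208 + 57 = 11855/208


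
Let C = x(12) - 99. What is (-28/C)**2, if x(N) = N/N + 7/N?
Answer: 2304/27889 ≈ 0.082613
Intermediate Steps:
x(N) = 1 + 7/N
C = -1169/12 (C = (7 + 12)/12 - 99 = (1/12)*19 - 99 = 19/12 - 99 = -1169/12 ≈ -97.417)
(-28/C)**2 = (-28/(-1169/12))**2 = (-28*(-12/1169))**2 = (48/167)**2 = 2304/27889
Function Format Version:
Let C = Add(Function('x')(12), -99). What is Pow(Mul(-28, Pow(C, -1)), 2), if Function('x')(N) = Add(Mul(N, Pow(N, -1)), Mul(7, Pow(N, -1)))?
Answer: Rational(2304, 27889) ≈ 0.082613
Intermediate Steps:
Function('x')(N) = Add(1, Mul(7, Pow(N, -1)))
C = Rational(-1169, 12) (C = Add(Mul(Pow(12, -1), Add(7, 12)), -99) = Add(Mul(Rational(1, 12), 19), -99) = Add(Rational(19, 12), -99) = Rational(-1169, 12) ≈ -97.417)
Pow(Mul(-28, Pow(C, -1)), 2) = Pow(Mul(-28, Pow(Rational(-1169, 12), -1)), 2) = Pow(Mul(-28, Rational(-12, 1169)), 2) = Pow(Rational(48, 167), 2) = Rational(2304, 27889)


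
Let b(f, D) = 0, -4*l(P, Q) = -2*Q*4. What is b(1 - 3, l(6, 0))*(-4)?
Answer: 0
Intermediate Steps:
l(P, Q) = 2*Q (l(P, Q) = -(-2*Q)*4/4 = -(-2)*Q = 2*Q)
b(1 - 3, l(6, 0))*(-4) = 0*(-4) = 0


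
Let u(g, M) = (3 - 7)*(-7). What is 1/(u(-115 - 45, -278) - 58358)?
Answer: -1/58330 ≈ -1.7144e-5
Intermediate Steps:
u(g, M) = 28 (u(g, M) = -4*(-7) = 28)
1/(u(-115 - 45, -278) - 58358) = 1/(28 - 58358) = 1/(-58330) = -1/58330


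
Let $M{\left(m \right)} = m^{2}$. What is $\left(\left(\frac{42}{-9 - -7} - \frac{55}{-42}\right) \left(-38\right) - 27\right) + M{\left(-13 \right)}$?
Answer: $\frac{18695}{21} \approx 890.24$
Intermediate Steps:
$\left(\left(\frac{42}{-9 - -7} - \frac{55}{-42}\right) \left(-38\right) - 27\right) + M{\left(-13 \right)} = \left(\left(\frac{42}{-9 - -7} - \frac{55}{-42}\right) \left(-38\right) - 27\right) + \left(-13\right)^{2} = \left(\left(\frac{42}{-9 + 7} - - \frac{55}{42}\right) \left(-38\right) - 27\right) + 169 = \left(\left(\frac{42}{-2} + \frac{55}{42}\right) \left(-38\right) - 27\right) + 169 = \left(\left(42 \left(- \frac{1}{2}\right) + \frac{55}{42}\right) \left(-38\right) - 27\right) + 169 = \left(\left(-21 + \frac{55}{42}\right) \left(-38\right) - 27\right) + 169 = \left(\left(- \frac{827}{42}\right) \left(-38\right) - 27\right) + 169 = \left(\frac{15713}{21} - 27\right) + 169 = \frac{15146}{21} + 169 = \frac{18695}{21}$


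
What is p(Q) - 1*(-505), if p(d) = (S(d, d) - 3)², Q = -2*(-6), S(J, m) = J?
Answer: 586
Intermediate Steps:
Q = 12
p(d) = (-3 + d)² (p(d) = (d - 3)² = (-3 + d)²)
p(Q) - 1*(-505) = (-3 + 12)² - 1*(-505) = 9² + 505 = 81 + 505 = 586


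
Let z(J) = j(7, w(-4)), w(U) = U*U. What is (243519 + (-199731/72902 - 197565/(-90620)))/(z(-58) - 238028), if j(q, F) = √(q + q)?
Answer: -1367619771512015097/1336785002071366910 - 160877516940597*√14/37429980057998273480 ≈ -1.0231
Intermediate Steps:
w(U) = U²
j(q, F) = √2*√q (j(q, F) = √(2*q) = √2*√q)
z(J) = √14 (z(J) = √2*√7 = √14)
(243519 + (-199731/72902 - 197565/(-90620)))/(z(-58) - 238028) = (243519 + (-199731/72902 - 197565/(-90620)))/(√14 - 238028) = (243519 + (-199731*1/72902 - 197565*(-1/90620)))/(-238028 + √14) = (243519 + (-199731/72902 + 39513/18124))/(-238028 + √14) = (243519 - 369673959/660637924)/(-238028 + √14) = 160877516940597/(660637924*(-238028 + √14))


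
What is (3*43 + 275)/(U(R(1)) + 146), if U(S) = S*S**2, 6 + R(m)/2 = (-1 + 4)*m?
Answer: -202/35 ≈ -5.7714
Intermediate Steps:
R(m) = -12 + 6*m (R(m) = -12 + 2*((-1 + 4)*m) = -12 + 2*(3*m) = -12 + 6*m)
U(S) = S**3
(3*43 + 275)/(U(R(1)) + 146) = (3*43 + 275)/((-12 + 6*1)**3 + 146) = (129 + 275)/((-12 + 6)**3 + 146) = 404/((-6)**3 + 146) = 404/(-216 + 146) = 404/(-70) = 404*(-1/70) = -202/35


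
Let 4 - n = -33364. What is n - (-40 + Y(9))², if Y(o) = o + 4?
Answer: 32639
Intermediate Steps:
n = 33368 (n = 4 - 1*(-33364) = 4 + 33364 = 33368)
Y(o) = 4 + o
n - (-40 + Y(9))² = 33368 - (-40 + (4 + 9))² = 33368 - (-40 + 13)² = 33368 - 1*(-27)² = 33368 - 1*729 = 33368 - 729 = 32639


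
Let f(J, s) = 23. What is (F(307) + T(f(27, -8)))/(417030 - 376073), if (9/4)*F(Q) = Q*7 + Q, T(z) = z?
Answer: 1433/52659 ≈ 0.027213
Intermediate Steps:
F(Q) = 32*Q/9 (F(Q) = 4*(Q*7 + Q)/9 = 4*(7*Q + Q)/9 = 4*(8*Q)/9 = 32*Q/9)
(F(307) + T(f(27, -8)))/(417030 - 376073) = ((32/9)*307 + 23)/(417030 - 376073) = (9824/9 + 23)/40957 = (10031/9)*(1/40957) = 1433/52659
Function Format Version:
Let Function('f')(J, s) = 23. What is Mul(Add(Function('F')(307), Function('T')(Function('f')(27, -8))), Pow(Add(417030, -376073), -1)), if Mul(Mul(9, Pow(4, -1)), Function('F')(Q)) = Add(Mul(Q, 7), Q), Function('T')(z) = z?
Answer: Rational(1433, 52659) ≈ 0.027213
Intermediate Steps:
Function('F')(Q) = Mul(Rational(32, 9), Q) (Function('F')(Q) = Mul(Rational(4, 9), Add(Mul(Q, 7), Q)) = Mul(Rational(4, 9), Add(Mul(7, Q), Q)) = Mul(Rational(4, 9), Mul(8, Q)) = Mul(Rational(32, 9), Q))
Mul(Add(Function('F')(307), Function('T')(Function('f')(27, -8))), Pow(Add(417030, -376073), -1)) = Mul(Add(Mul(Rational(32, 9), 307), 23), Pow(Add(417030, -376073), -1)) = Mul(Add(Rational(9824, 9), 23), Pow(40957, -1)) = Mul(Rational(10031, 9), Rational(1, 40957)) = Rational(1433, 52659)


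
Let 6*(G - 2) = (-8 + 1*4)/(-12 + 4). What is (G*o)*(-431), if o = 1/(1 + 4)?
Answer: -2155/12 ≈ -179.58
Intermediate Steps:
G = 25/12 (G = 2 + ((-8 + 1*4)/(-12 + 4))/6 = 2 + ((-8 + 4)/(-8))/6 = 2 + (-4*(-⅛))/6 = 2 + (⅙)*(½) = 2 + 1/12 = 25/12 ≈ 2.0833)
o = ⅕ (o = 1/5 = ⅕ ≈ 0.20000)
(G*o)*(-431) = ((25/12)*(⅕))*(-431) = (5/12)*(-431) = -2155/12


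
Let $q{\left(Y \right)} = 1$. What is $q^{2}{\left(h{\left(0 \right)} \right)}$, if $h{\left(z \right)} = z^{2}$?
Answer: $1$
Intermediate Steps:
$q^{2}{\left(h{\left(0 \right)} \right)} = 1^{2} = 1$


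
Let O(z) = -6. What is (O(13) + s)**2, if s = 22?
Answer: 256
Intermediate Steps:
(O(13) + s)**2 = (-6 + 22)**2 = 16**2 = 256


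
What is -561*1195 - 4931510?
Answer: -5601905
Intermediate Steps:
-561*1195 - 4931510 = -670395 - 4931510 = -5601905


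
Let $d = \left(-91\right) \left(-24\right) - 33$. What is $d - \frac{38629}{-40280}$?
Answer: $\frac{86680909}{40280} \approx 2152.0$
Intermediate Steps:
$d = 2151$ ($d = 2184 - 33 = 2151$)
$d - \frac{38629}{-40280} = 2151 - \frac{38629}{-40280} = 2151 - 38629 \left(- \frac{1}{40280}\right) = 2151 - - \frac{38629}{40280} = 2151 + \frac{38629}{40280} = \frac{86680909}{40280}$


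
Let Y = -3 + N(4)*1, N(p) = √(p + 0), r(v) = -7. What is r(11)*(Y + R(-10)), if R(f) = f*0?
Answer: 7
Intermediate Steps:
N(p) = √p
Y = -1 (Y = -3 + √4*1 = -3 + 2*1 = -3 + 2 = -1)
R(f) = 0
r(11)*(Y + R(-10)) = -7*(-1 + 0) = -7*(-1) = 7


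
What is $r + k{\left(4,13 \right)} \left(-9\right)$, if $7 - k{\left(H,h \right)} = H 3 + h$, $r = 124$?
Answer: $286$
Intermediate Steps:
$k{\left(H,h \right)} = 7 - h - 3 H$ ($k{\left(H,h \right)} = 7 - \left(H 3 + h\right) = 7 - \left(3 H + h\right) = 7 - \left(h + 3 H\right) = 7 - h - 3 H$)
$r + k{\left(4,13 \right)} \left(-9\right) = 124 + \left(7 - 13 - 12\right) \left(-9\right) = 124 - -162 = 124 + 162 = 286$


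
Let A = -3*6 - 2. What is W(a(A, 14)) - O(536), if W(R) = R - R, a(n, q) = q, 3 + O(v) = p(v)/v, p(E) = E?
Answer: 2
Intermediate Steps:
A = -20 (A = -18 - 2 = -20)
O(v) = -2 (O(v) = -3 + v/v = -3 + 1 = -2)
W(R) = 0
W(a(A, 14)) - O(536) = 0 - 1*(-2) = 0 + 2 = 2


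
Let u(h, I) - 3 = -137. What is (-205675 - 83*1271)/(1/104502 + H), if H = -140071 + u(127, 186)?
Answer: 1912804608/861864877 ≈ 2.2194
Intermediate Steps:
u(h, I) = -134 (u(h, I) = 3 - 137 = -134)
H = -140205 (H = -140071 - 134 = -140205)
(-205675 - 83*1271)/(1/104502 + H) = (-205675 - 83*1271)/(1/104502 - 140205) = (-205675 - 105493)/(1/104502 - 140205) = -311168/(-14651702909/104502) = -311168*(-104502/14651702909) = 1912804608/861864877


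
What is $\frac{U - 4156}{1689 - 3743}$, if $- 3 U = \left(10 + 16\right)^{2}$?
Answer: $\frac{6572}{3081} \approx 2.1331$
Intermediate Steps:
$U = - \frac{676}{3}$ ($U = - \frac{\left(10 + 16\right)^{2}}{3} = - \frac{26^{2}}{3} = \left(- \frac{1}{3}\right) 676 = - \frac{676}{3} \approx -225.33$)
$\frac{U - 4156}{1689 - 3743} = \frac{- \frac{676}{3} - 4156}{1689 - 3743} = - \frac{13144}{3 \left(-2054\right)} = \left(- \frac{13144}{3}\right) \left(- \frac{1}{2054}\right) = \frac{6572}{3081}$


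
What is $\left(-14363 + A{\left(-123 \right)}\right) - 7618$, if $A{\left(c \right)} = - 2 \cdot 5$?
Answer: $-21991$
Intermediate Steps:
$A{\left(c \right)} = -10$ ($A{\left(c \right)} = \left(-1\right) 10 = -10$)
$\left(-14363 + A{\left(-123 \right)}\right) - 7618 = \left(-14363 - 10\right) - 7618 = -14373 - 7618 = -21991$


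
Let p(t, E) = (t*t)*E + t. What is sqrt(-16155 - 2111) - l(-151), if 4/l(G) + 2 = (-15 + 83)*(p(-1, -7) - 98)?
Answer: 2/3605 + I*sqrt(18266) ≈ 0.00055479 + 135.15*I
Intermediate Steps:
p(t, E) = t + E*t**2 (p(t, E) = t**2*E + t = E*t**2 + t = t + E*t**2)
l(G) = -2/3605 (l(G) = 4/(-2 + (-15 + 83)*(-(1 - 7*(-1)) - 98)) = 4/(-2 + 68*(-(1 + 7) - 98)) = 4/(-2 + 68*(-1*8 - 98)) = 4/(-2 + 68*(-8 - 98)) = 4/(-2 + 68*(-106)) = 4/(-2 - 7208) = 4/(-7210) = 4*(-1/7210) = -2/3605)
sqrt(-16155 - 2111) - l(-151) = sqrt(-16155 - 2111) - 1*(-2/3605) = sqrt(-18266) + 2/3605 = I*sqrt(18266) + 2/3605 = 2/3605 + I*sqrt(18266)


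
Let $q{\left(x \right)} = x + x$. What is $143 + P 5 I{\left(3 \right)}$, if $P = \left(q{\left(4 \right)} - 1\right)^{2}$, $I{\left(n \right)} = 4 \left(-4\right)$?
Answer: $-3777$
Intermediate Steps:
$I{\left(n \right)} = -16$
$q{\left(x \right)} = 2 x$
$P = 49$ ($P = \left(2 \cdot 4 - 1\right)^{2} = \left(8 - 1\right)^{2} = 7^{2} = 49$)
$143 + P 5 I{\left(3 \right)} = 143 + 49 \cdot 5 \left(-16\right) = 143 + 49 \left(-80\right) = 143 - 3920 = -3777$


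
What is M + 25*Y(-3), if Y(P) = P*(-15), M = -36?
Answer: 1089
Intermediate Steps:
Y(P) = -15*P
M + 25*Y(-3) = -36 + 25*(-15*(-3)) = -36 + 25*45 = -36 + 1125 = 1089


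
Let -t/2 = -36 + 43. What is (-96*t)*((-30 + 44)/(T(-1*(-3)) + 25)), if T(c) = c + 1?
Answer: 18816/29 ≈ 648.83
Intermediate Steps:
T(c) = 1 + c
t = -14 (t = -2*(-36 + 43) = -2*7 = -14)
(-96*t)*((-30 + 44)/(T(-1*(-3)) + 25)) = (-96*(-14))*((-30 + 44)/((1 - 1*(-3)) + 25)) = 1344*(14/((1 + 3) + 25)) = 1344*(14/(4 + 25)) = 1344*(14/29) = 18816/29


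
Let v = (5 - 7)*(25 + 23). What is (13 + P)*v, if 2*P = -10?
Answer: -768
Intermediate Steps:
P = -5 (P = (1/2)*(-10) = -5)
v = -96 (v = -2*48 = -96)
(13 + P)*v = (13 - 5)*(-96) = 8*(-96) = -768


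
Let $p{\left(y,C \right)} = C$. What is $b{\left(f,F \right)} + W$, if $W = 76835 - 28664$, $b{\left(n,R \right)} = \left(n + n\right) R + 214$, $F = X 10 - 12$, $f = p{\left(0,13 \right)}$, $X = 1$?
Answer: $48333$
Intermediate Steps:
$f = 13$
$F = -2$ ($F = 1 \cdot 10 - 12 = 10 - 12 = -2$)
$b{\left(n,R \right)} = 214 + 2 R n$ ($b{\left(n,R \right)} = 2 n R + 214 = 2 R n + 214 = 214 + 2 R n$)
$W = 48171$ ($W = 76835 - 28664 = 48171$)
$b{\left(f,F \right)} + W = \left(214 + 2 \left(-2\right) 13\right) + 48171 = \left(214 - 52\right) + 48171 = 162 + 48171 = 48333$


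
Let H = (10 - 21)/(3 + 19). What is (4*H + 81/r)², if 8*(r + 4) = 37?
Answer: 407044/25 ≈ 16282.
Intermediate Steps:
r = 5/8 (r = -4 + (⅛)*37 = -4 + 37/8 = 5/8 ≈ 0.62500)
H = -½ (H = -11/22 = -11*1/22 = -½ ≈ -0.50000)
(4*H + 81/r)² = (4*(-½) + 81/(5/8))² = (-2 + 81*(8/5))² = (-2 + 648/5)² = (638/5)² = 407044/25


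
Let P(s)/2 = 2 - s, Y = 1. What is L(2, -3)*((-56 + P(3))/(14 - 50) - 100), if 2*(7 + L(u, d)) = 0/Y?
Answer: 12397/18 ≈ 688.72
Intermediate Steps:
P(s) = 4 - 2*s (P(s) = 2*(2 - s) = 4 - 2*s)
L(u, d) = -7 (L(u, d) = -7 + (0/1)/2 = -7 + (0*1)/2 = -7 + (1/2)*0 = -7 + 0 = -7)
L(2, -3)*((-56 + P(3))/(14 - 50) - 100) = -7*((-56 + (4 - 2*3))/(14 - 50) - 100) = -7*((-56 + (4 - 6))/(-36) - 100) = -7*((-56 - 2)*(-1/36) - 100) = -7*(-58*(-1/36) - 100) = -7*(29/18 - 100) = -7*(-1771/18) = 12397/18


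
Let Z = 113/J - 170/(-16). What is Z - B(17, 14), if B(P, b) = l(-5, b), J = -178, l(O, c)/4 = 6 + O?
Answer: 4265/712 ≈ 5.9902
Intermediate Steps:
l(O, c) = 24 + 4*O (l(O, c) = 4*(6 + O) = 24 + 4*O)
B(P, b) = 4 (B(P, b) = 24 + 4*(-5) = 24 - 20 = 4)
Z = 7113/712 (Z = 113/(-178) - 170/(-16) = 113*(-1/178) - 170*(-1/16) = -113/178 + 85/8 = 7113/712 ≈ 9.9902)
Z - B(17, 14) = 7113/712 - 1*4 = 7113/712 - 4 = 4265/712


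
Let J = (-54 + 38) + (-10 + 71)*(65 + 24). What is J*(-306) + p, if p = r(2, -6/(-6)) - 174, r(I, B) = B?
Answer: -1656551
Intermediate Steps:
J = 5413 (J = -16 + 61*89 = -16 + 5429 = 5413)
p = -173 (p = -6/(-6) - 174 = -6*(-1/6) - 174 = 1 - 174 = -173)
J*(-306) + p = 5413*(-306) - 173 = -1656378 - 173 = -1656551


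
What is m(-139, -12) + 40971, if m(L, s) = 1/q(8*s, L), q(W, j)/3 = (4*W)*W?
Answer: 4531064833/110592 ≈ 40971.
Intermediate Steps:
q(W, j) = 12*W² (q(W, j) = 3*((4*W)*W) = 3*(4*W²) = 12*W²)
m(L, s) = 1/(768*s²) (m(L, s) = 1/(12*(8*s)²) = 1/(12*(64*s²)) = 1/(768*s²))
m(-139, -12) + 40971 = (1/768)/(-12)² + 40971 = (1/768)*(1/144) + 40971 = 1/110592 + 40971 = 4531064833/110592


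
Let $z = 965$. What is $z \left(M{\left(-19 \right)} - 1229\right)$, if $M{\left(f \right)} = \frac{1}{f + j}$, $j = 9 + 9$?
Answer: $-1186950$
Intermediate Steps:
$j = 18$
$M{\left(f \right)} = \frac{1}{18 + f}$ ($M{\left(f \right)} = \frac{1}{f + 18} = \frac{1}{18 + f}$)
$z \left(M{\left(-19 \right)} - 1229\right) = 965 \left(\frac{1}{18 - 19} - 1229\right) = 965 \left(\frac{1}{-1} - 1229\right) = 965 \left(-1 - 1229\right) = 965 \left(-1230\right) = -1186950$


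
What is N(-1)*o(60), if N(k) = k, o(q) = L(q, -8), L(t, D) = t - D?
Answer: -68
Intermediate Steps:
o(q) = 8 + q (o(q) = q - 1*(-8) = q + 8 = 8 + q)
N(-1)*o(60) = -(8 + 60) = -1*68 = -68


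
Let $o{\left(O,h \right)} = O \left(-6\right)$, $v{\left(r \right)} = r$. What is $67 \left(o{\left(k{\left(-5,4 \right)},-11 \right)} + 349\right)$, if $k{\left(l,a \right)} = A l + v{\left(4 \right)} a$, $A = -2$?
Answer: $12931$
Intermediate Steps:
$k{\left(l,a \right)} = - 2 l + 4 a$
$o{\left(O,h \right)} = - 6 O$
$67 \left(o{\left(k{\left(-5,4 \right)},-11 \right)} + 349\right) = 67 \left(- 6 \left(\left(-2\right) \left(-5\right) + 4 \cdot 4\right) + 349\right) = 67 \left(- 6 \left(10 + 16\right) + 349\right) = 67 \left(\left(-6\right) 26 + 349\right) = 67 \left(-156 + 349\right) = 67 \cdot 193 = 12931$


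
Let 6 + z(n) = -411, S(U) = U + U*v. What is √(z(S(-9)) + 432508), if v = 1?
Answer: 11*√3571 ≈ 657.34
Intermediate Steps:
S(U) = 2*U (S(U) = U + U*1 = U + U = 2*U)
z(n) = -417 (z(n) = -6 - 411 = -417)
√(z(S(-9)) + 432508) = √(-417 + 432508) = √432091 = 11*√3571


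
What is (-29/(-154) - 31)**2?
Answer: 22515025/23716 ≈ 949.36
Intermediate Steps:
(-29/(-154) - 31)**2 = (-29*(-1/154) - 31)**2 = (29/154 - 31)**2 = (-4745/154)**2 = 22515025/23716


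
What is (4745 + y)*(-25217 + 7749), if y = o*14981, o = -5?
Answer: 1225554880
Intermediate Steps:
y = -74905 (y = -5*14981 = -74905)
(4745 + y)*(-25217 + 7749) = (4745 - 74905)*(-25217 + 7749) = -70160*(-17468) = 1225554880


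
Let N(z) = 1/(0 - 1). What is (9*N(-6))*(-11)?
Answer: 99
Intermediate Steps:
N(z) = -1 (N(z) = 1/(-1) = -1)
(9*N(-6))*(-11) = (9*(-1))*(-11) = -9*(-11) = 99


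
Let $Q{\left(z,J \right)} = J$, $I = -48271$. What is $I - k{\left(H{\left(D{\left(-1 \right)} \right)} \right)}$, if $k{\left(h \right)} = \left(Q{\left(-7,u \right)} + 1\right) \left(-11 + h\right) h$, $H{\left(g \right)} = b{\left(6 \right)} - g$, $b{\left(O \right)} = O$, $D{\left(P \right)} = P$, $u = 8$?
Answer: $-48019$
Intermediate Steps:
$H{\left(g \right)} = 6 - g$
$k{\left(h \right)} = h \left(-99 + 9 h\right)$ ($k{\left(h \right)} = \left(8 + 1\right) \left(-11 + h\right) h = 9 \left(-11 + h\right) h = \left(-99 + 9 h\right) h = h \left(-99 + 9 h\right)$)
$I - k{\left(H{\left(D{\left(-1 \right)} \right)} \right)} = -48271 - 9 \left(6 - -1\right) \left(-11 + \left(6 - -1\right)\right) = -48271 - 9 \left(6 + 1\right) \left(-11 + \left(6 + 1\right)\right) = -48271 - 9 \cdot 7 \left(-11 + 7\right) = -48271 - 9 \cdot 7 \left(-4\right) = -48271 - -252 = -48271 + 252 = -48019$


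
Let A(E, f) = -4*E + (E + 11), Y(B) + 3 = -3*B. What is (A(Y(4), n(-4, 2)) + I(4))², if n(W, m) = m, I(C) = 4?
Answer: 3600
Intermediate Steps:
Y(B) = -3 - 3*B
A(E, f) = 11 - 3*E (A(E, f) = -4*E + (11 + E) = 11 - 3*E)
(A(Y(4), n(-4, 2)) + I(4))² = ((11 - 3*(-3 - 3*4)) + 4)² = ((11 - 3*(-3 - 12)) + 4)² = ((11 - 3*(-15)) + 4)² = ((11 + 45) + 4)² = (56 + 4)² = 60² = 3600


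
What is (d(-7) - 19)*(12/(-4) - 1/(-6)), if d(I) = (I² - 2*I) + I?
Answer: -629/6 ≈ -104.83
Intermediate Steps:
d(I) = I² - I
(d(-7) - 19)*(12/(-4) - 1/(-6)) = (-7*(-1 - 7) - 19)*(12/(-4) - 1/(-6)) = (-7*(-8) - 19)*(12*(-¼) - 1*(-⅙)) = (56 - 19)*(-3 + ⅙) = 37*(-17/6) = -629/6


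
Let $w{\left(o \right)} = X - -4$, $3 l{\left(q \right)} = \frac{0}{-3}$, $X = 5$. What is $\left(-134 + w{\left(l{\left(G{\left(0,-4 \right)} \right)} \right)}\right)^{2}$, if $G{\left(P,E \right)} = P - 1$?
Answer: $15625$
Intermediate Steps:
$G{\left(P,E \right)} = -1 + P$
$l{\left(q \right)} = 0$ ($l{\left(q \right)} = \frac{0 \frac{1}{-3}}{3} = \frac{0 \left(- \frac{1}{3}\right)}{3} = \frac{1}{3} \cdot 0 = 0$)
$w{\left(o \right)} = 9$ ($w{\left(o \right)} = 5 - -4 = 5 + 4 = 9$)
$\left(-134 + w{\left(l{\left(G{\left(0,-4 \right)} \right)} \right)}\right)^{2} = \left(-134 + 9\right)^{2} = \left(-125\right)^{2} = 15625$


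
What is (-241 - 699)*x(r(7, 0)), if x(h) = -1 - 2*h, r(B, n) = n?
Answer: 940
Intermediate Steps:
(-241 - 699)*x(r(7, 0)) = (-241 - 699)*(-1 - 2*0) = -940*(-1 + 0) = -940*(-1) = 940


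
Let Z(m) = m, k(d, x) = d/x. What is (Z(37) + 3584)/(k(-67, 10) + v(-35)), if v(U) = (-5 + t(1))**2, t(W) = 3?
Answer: -12070/9 ≈ -1341.1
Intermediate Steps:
v(U) = 4 (v(U) = (-5 + 3)**2 = (-2)**2 = 4)
(Z(37) + 3584)/(k(-67, 10) + v(-35)) = (37 + 3584)/(-67/10 + 4) = 3621/(-67*1/10 + 4) = 3621/(-67/10 + 4) = 3621/(-27/10) = 3621*(-10/27) = -12070/9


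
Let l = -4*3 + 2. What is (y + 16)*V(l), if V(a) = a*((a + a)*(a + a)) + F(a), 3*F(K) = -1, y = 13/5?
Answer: -372031/5 ≈ -74406.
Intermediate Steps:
y = 13/5 (y = 13*(1/5) = 13/5 ≈ 2.6000)
F(K) = -1/3 (F(K) = (1/3)*(-1) = -1/3)
l = -10 (l = -12 + 2 = -10)
V(a) = -1/3 + 4*a**3 (V(a) = a*((a + a)*(a + a)) - 1/3 = a*((2*a)*(2*a)) - 1/3 = a*(4*a**2) - 1/3 = 4*a**3 - 1/3 = -1/3 + 4*a**3)
(y + 16)*V(l) = (13/5 + 16)*(-1/3 + 4*(-10)**3) = 93*(-1/3 + 4*(-1000))/5 = 93*(-1/3 - 4000)/5 = (93/5)*(-12001/3) = -372031/5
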